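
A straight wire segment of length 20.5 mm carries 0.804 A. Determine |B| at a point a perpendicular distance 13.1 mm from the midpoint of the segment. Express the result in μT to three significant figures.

B ≈ 7.56 μT

For a finite straight segment, B = (μ₀I/4πd)(sinθ₁ + sinθ₂), where θ₁, θ₂ are the angles from the perpendicular to each end.
The perpendicular from the point meets the wire at its midpoint, so each end is L/2 = 0.01025 m away along the wire.
sinθ₁ = 0.01025/√(0.01025²+0.0131²) = 0.6162; sinθ₂ = 0.01025/√(0.01025²+0.0131²) = 0.6162.
B = (4π×10⁻⁷ × 0.804) / (4π × 0.0131) × (0.6162 + 0.6162) = 7.56×10⁻⁶ T.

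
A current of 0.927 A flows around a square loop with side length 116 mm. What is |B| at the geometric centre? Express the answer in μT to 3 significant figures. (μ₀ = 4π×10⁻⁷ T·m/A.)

B ≈ 9.04 μT

Each side is a finite straight segment at perpendicular distance d = a/(2 tan(π/4)) = 0.058 m from the centre, with end-angles ±π/4.
One side contributes B₁ = (μ₀I/4πd)·2 sin(π/4) = 2.26×10⁻⁶ T.
All 4 sides add in the same direction: B = 4 × 2.26×10⁻⁶ = 9.04×10⁻⁶ T.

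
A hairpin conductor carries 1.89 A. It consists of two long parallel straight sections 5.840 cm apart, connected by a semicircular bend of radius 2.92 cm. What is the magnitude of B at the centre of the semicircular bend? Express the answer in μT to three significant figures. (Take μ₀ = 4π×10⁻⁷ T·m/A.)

The semicircular arc contributes B_arc = μ₀I·π/(4πR) = μ₀I/(4R) = 2.03×10⁻⁵ T.
Each semi-infinite lead is at perpendicular distance R = 0.0292 m from the centre, with the perpendicular foot at its near end, so it contributes μ₀I/(4πR); both point the same way, together 1.29×10⁻⁵ T.
Arc and leads all point the same direction: B = 2.03×10⁻⁵ + 1.29×10⁻⁵ = 3.33×10⁻⁵ T.

B ≈ 33.3 μT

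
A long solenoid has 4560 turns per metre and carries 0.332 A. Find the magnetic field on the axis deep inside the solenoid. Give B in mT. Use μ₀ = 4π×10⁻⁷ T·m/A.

Inside a long solenoid, B = μ₀nI with n = 4560 turns/m.
B = 4π×10⁻⁷ × 4560 × 0.332 = 1.90×10⁻³ T.

B ≈ 1.90 mT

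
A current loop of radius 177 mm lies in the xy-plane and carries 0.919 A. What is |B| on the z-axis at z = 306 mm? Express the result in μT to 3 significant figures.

On the axis of a circular loop, B = μ₀IR² / [2(R²+z²)^(3/2)].
R² + z² = (0.177)² + (0.306)² = 0.125 m², and (R²+z²)^(3/2) = 4.42×10⁻² m³.
B = (4π×10⁻⁷ × 0.919 × 0.03133) / (2 × 4.42×10⁻²) = 4.10×10⁻⁷ T.

B ≈ 0.410 μT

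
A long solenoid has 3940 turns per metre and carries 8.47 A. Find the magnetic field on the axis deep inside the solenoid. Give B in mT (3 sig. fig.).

Inside a long solenoid, B = μ₀nI with n = 3940 turns/m.
B = 4π×10⁻⁷ × 3940 × 8.47 = 4.19×10⁻² T.

B ≈ 41.9 mT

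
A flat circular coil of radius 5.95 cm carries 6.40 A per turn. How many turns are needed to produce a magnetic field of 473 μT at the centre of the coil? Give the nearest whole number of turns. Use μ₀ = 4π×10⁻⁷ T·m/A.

N = 7

For an N-turn coil, B = Nμ₀I/(2R). A single turn gives B₁ = 6.76×10⁻⁵ T with R = 0.0595 m.
N = B/B₁ = 4.73×10⁻⁴ / 6.76×10⁻⁵ = 7.00.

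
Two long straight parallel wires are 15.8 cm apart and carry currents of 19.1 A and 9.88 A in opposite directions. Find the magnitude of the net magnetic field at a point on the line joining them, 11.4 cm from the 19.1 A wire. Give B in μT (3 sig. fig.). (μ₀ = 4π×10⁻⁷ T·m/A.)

B ≈ 78.4 μT

Each long wire gives B = μ₀I/(2πd). Distances are d₁ = 0.114 m and d₂ = 0.044 m.
B₁ = 3.35×10⁻⁵ T, B₂ = 4.49×10⁻⁵ T.
Between antiparallel currents both contributions point the same way, so they add. B = B₁ + B₂ = 3.35×10⁻⁵ + 4.49×10⁻⁵ = 7.84×10⁻⁵ T.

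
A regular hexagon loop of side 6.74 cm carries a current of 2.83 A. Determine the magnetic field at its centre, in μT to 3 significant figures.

B ≈ 29.1 μT

Each side is a finite straight segment at perpendicular distance d = a/(2 tan(π/6)) = 0.05837 m from the centre, with end-angles ±π/6.
One side contributes B₁ = (μ₀I/4πd)·2 sin(π/6) = 4.85×10⁻⁶ T.
All 6 sides add in the same direction: B = 6 × 4.85×10⁻⁶ = 2.91×10⁻⁵ T.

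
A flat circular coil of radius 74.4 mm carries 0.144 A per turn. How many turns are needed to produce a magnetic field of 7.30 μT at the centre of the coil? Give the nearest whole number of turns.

N = 6

For an N-turn coil, B = Nμ₀I/(2R). A single turn gives B₁ = 1.22×10⁻⁶ T with R = 0.0744 m.
N = B/B₁ = 7.30×10⁻⁶ / 1.22×10⁻⁶ = 6.00.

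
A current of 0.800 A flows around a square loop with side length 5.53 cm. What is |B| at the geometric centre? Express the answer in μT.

B ≈ 16.4 μT

Each side is a finite straight segment at perpendicular distance d = a/(2 tan(π/4)) = 0.02765 m from the centre, with end-angles ±π/4.
One side contributes B₁ = (μ₀I/4πd)·2 sin(π/4) = 4.09×10⁻⁶ T.
All 4 sides add in the same direction: B = 4 × 4.09×10⁻⁶ = 1.64×10⁻⁵ T.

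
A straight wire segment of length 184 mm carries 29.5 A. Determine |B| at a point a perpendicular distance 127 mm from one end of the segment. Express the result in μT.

B ≈ 19.1 μT

For a finite straight segment, B = (μ₀I/4πd)(sinθ₁ + sinθ₂), where θ₁, θ₂ are the angles from the perpendicular to each end.
The perpendicular foot is at one end, so the two end-offsets along the wire are 0 and L = 0.184 m.
sinθ₁ = 0/√(0²+0.127²) = 0.0000; sinθ₂ = 0.184/√(0.184²+0.127²) = 0.8230.
B = (4π×10⁻⁷ × 29.5) / (4π × 0.127) × (0.0000 + 0.8230) = 1.91×10⁻⁵ T.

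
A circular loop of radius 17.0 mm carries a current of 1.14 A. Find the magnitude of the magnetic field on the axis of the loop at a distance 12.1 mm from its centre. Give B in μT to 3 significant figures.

B ≈ 22.8 μT

On the axis of a circular loop, B = μ₀IR² / [2(R²+z²)^(3/2)].
R² + z² = (0.017)² + (0.0121)² = 0.0004354 m², and (R²+z²)^(3/2) = 9.09×10⁻⁶ m³.
B = (4π×10⁻⁷ × 1.14 × 0.000289) / (2 × 9.09×10⁻⁶) = 2.28×10⁻⁵ T.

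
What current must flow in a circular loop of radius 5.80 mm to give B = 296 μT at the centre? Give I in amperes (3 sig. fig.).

I ≈ 2.73 A

At the centre of a circular loop B = μ₀I/(2R), so I = 2RB/μ₀.
With R = 0.0058 m, I = 2 × 0.0058 × 2.96×10⁻⁴ / (4π×10⁻⁷) = 2.73 A.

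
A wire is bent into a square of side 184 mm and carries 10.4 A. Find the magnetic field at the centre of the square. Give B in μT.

Each side is a finite straight segment at perpendicular distance d = a/(2 tan(π/4)) = 0.092 m from the centre, with end-angles ±π/4.
One side contributes B₁ = (μ₀I/4πd)·2 sin(π/4) = 1.60×10⁻⁵ T.
All 4 sides add in the same direction: B = 4 × 1.60×10⁻⁵ = 6.39×10⁻⁵ T.

B ≈ 63.9 μT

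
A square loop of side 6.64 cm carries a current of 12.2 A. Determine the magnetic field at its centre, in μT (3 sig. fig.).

Each side is a finite straight segment at perpendicular distance d = a/(2 tan(π/4)) = 0.0332 m from the centre, with end-angles ±π/4.
One side contributes B₁ = (μ₀I/4πd)·2 sin(π/4) = 5.20×10⁻⁵ T.
All 4 sides add in the same direction: B = 4 × 5.20×10⁻⁵ = 2.08×10⁻⁴ T.

B ≈ 208 μT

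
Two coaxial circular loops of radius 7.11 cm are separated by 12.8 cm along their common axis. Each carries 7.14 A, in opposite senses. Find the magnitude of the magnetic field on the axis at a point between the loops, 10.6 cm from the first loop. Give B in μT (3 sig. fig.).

B ≈ 44.1 μT

Each loop contributes B = μ₀IR²/[2(R²+z²)^(3/2)] on the axis, with z measured from that loop.
Loop 1 (z = 0.106 m): B₁ = 1.09×10⁻⁵ T. Loop 2 (z = 0.022 m): B₂ = 5.50×10⁻⁵ T.
The fields oppose: B = |B₁ − B₂| = 4.41×10⁻⁵ T.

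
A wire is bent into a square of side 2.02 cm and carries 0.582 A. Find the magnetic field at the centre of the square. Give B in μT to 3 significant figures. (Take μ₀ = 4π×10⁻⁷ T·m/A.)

B ≈ 32.6 μT

Each side is a finite straight segment at perpendicular distance d = a/(2 tan(π/4)) = 0.0101 m from the centre, with end-angles ±π/4.
One side contributes B₁ = (μ₀I/4πd)·2 sin(π/4) = 8.15×10⁻⁶ T.
All 4 sides add in the same direction: B = 4 × 8.15×10⁻⁶ = 3.26×10⁻⁵ T.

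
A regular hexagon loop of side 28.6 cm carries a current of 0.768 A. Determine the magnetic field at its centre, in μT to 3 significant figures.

B ≈ 1.86 μT

Each side is a finite straight segment at perpendicular distance d = a/(2 tan(π/6)) = 0.2477 m from the centre, with end-angles ±π/6.
One side contributes B₁ = (μ₀I/4πd)·2 sin(π/6) = 3.10×10⁻⁷ T.
All 6 sides add in the same direction: B = 6 × 3.10×10⁻⁷ = 1.86×10⁻⁶ T.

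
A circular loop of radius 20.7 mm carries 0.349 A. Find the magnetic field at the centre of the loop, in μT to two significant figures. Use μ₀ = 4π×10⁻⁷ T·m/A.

B ≈ 11 μT

At the centre of a circular loop the Biot–Savart law gives B = μ₀I/(2R).
B = (4π×10⁻⁷ × 0.349) / (2 × 0.0207) = 1.06×10⁻⁵ T.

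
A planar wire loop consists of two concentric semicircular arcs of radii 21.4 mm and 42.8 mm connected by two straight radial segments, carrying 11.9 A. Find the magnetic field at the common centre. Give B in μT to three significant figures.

B ≈ 87.3 μT

The radial connectors point toward the centre, so dl × r̂ = 0 and they contribute nothing.
Each semicircle gives μ₀I/(4R): inner arc 1.75×10⁻⁴ T, outer arc 8.73×10⁻⁵ T.
The two arcs carry current in opposite angular senses, so their fields oppose: B = |1.75×10⁻⁴ − 8.73×10⁻⁵| = 8.73×10⁻⁵ T.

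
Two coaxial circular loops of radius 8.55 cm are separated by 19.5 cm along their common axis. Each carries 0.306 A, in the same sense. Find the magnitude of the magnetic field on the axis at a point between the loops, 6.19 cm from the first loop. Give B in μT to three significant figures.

Each loop contributes B = μ₀IR²/[2(R²+z²)^(3/2)] on the axis, with z measured from that loop.
Loop 1 (z = 0.0619 m): B₁ = 1.20×10⁻⁶ T. Loop 2 (z = 0.1331 m): B₂ = 3.55×10⁻⁷ T.
The fields add: B = B₁ + B₂ = 1.55×10⁻⁶ T.

B ≈ 1.55 μT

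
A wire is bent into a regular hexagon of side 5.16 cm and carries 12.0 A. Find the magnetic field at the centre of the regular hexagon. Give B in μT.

B ≈ 161 μT

Each side is a finite straight segment at perpendicular distance d = a/(2 tan(π/6)) = 0.04469 m from the centre, with end-angles ±π/6.
One side contributes B₁ = (μ₀I/4πd)·2 sin(π/6) = 2.69×10⁻⁵ T.
All 6 sides add in the same direction: B = 6 × 2.69×10⁻⁵ = 1.61×10⁻⁴ T.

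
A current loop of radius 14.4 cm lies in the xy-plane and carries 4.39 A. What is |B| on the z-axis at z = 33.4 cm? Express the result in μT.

B ≈ 1.19 μT

On the axis of a circular loop, B = μ₀IR² / [2(R²+z²)^(3/2)].
R² + z² = (0.144)² + (0.334)² = 0.1323 m², and (R²+z²)^(3/2) = 4.81×10⁻² m³.
B = (4π×10⁻⁷ × 4.39 × 0.02074) / (2 × 4.81×10⁻²) = 1.19×10⁻⁶ T.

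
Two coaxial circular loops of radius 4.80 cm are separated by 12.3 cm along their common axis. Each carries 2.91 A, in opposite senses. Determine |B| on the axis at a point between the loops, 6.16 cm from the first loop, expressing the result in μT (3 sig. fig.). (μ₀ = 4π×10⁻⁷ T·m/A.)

B ≈ 0.0538 μT

Each loop contributes B = μ₀IR²/[2(R²+z²)^(3/2)] on the axis, with z measured from that loop.
Loop 1 (z = 0.0616 m): B₁ = 8.85×10⁻⁶ T. Loop 2 (z = 0.0614 m): B₂ = 8.90×10⁻⁶ T.
The fields oppose: B = |B₁ − B₂| = 5.38×10⁻⁸ T.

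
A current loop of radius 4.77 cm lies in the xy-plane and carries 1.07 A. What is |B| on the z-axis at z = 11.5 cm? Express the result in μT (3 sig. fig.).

On the axis of a circular loop, B = μ₀IR² / [2(R²+z²)^(3/2)].
R² + z² = (0.0477)² + (0.115)² = 0.0155 m², and (R²+z²)^(3/2) = 1.93×10⁻³ m³.
B = (4π×10⁻⁷ × 1.07 × 0.002275) / (2 × 1.93×10⁻³) = 7.93×10⁻⁷ T.

B ≈ 0.793 μT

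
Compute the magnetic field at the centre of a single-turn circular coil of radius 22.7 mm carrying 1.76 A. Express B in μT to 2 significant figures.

B ≈ 49 μT

At the centre of a circular loop the Biot–Savart law gives B = μ₀I/(2R).
B = (4π×10⁻⁷ × 1.76) / (2 × 0.0227) = 4.87×10⁻⁵ T.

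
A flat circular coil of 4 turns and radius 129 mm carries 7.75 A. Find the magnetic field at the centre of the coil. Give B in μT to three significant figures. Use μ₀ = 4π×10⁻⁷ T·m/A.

For an N-turn flat coil, B = Nμ₀I/(2R) with R = 0.129 m.
B = 4 × 3.77×10⁻⁵ T = 1.51×10⁻⁴ T.

B ≈ 151 μT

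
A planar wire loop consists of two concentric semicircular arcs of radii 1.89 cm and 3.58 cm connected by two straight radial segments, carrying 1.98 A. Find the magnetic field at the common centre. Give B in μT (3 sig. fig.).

The radial connectors point toward the centre, so dl × r̂ = 0 and they contribute nothing.
Each semicircle gives μ₀I/(4R): inner arc 3.29×10⁻⁵ T, outer arc 1.74×10⁻⁵ T.
The two arcs carry current in opposite angular senses, so their fields oppose: B = |3.29×10⁻⁵ − 1.74×10⁻⁵| = 1.55×10⁻⁵ T.

B ≈ 15.5 μT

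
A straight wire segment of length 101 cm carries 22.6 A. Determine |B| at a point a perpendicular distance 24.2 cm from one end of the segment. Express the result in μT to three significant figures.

B ≈ 9.08 μT

For a finite straight segment, B = (μ₀I/4πd)(sinθ₁ + sinθ₂), where θ₁, θ₂ are the angles from the perpendicular to each end.
The perpendicular foot is at one end, so the two end-offsets along the wire are 0 and L = 1.01 m.
sinθ₁ = 0/√(0²+0.242²) = 0.0000; sinθ₂ = 1.01/√(1.01²+0.242²) = 0.9725.
B = (4π×10⁻⁷ × 22.6) / (4π × 0.242) × (0.0000 + 0.9725) = 9.08×10⁻⁶ T.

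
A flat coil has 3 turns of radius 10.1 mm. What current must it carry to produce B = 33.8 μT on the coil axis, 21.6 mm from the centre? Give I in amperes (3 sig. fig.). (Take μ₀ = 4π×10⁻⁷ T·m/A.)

For an N-turn coil, B = Nμ₀IR²/[2(R²+z²)^(3/2)] with R = 0.0101 m, z = 0.0216 m, so I = 2B(R²+z²)^(3/2)/(Nμ₀R²) = 2 × 3.38×10⁻⁵ × 1.36×10⁻⁵ / (3 × 4π×10⁻⁷ × 0.000102) = 2.38 A.

I ≈ 2.38 A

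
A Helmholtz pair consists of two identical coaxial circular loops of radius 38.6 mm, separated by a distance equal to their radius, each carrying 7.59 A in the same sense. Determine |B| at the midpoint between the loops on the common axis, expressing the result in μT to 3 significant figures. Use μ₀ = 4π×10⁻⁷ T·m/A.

Each loop contributes B = μ₀IR²/[2(R²+z²)^(3/2)] on the axis, with z measured from that loop.
Loop 1 (z = 0.0193 m): B₁ = 8.84×10⁻⁵ T. Loop 2 (z = 0.0193 m): B₂ = 8.84×10⁻⁵ T.
The fields add: B = B₁ + B₂ = 1.77×10⁻⁴ T.

B ≈ 177 μT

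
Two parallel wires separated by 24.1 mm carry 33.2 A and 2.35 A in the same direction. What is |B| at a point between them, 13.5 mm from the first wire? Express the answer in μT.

B ≈ 448 μT

Each long wire gives B = μ₀I/(2πd). Distances are d₁ = 0.0135 m and d₂ = 0.0106 m.
B₁ = 4.92×10⁻⁴ T, B₂ = 4.43×10⁻⁵ T.
Between parallel currents the two contributions point in opposite directions, so they subtract. B = |B₁ − B₂| = |4.92×10⁻⁴ − 4.43×10⁻⁵| = 4.48×10⁻⁴ T.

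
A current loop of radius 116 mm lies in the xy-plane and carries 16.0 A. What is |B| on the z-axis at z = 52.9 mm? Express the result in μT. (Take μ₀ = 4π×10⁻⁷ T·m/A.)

On the axis of a circular loop, B = μ₀IR² / [2(R²+z²)^(3/2)].
R² + z² = (0.116)² + (0.0529)² = 0.01625 m², and (R²+z²)^(3/2) = 2.07×10⁻³ m³.
B = (4π×10⁻⁷ × 16.0 × 0.01346) / (2 × 2.07×10⁻³) = 6.53×10⁻⁵ T.

B ≈ 65.3 μT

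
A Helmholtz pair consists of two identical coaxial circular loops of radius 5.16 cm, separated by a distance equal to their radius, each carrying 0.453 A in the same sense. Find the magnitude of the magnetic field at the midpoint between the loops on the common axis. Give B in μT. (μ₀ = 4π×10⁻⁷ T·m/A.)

Each loop contributes B = μ₀IR²/[2(R²+z²)^(3/2)] on the axis, with z measured from that loop.
Loop 1 (z = 0.0258 m): B₁ = 3.95×10⁻⁶ T. Loop 2 (z = 0.0258 m): B₂ = 3.95×10⁻⁶ T.
The fields add: B = B₁ + B₂ = 7.89×10⁻⁶ T.

B ≈ 7.89 μT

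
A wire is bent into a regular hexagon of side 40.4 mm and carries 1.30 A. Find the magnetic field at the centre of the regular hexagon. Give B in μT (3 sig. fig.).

B ≈ 22.3 μT

Each side is a finite straight segment at perpendicular distance d = a/(2 tan(π/6)) = 0.03499 m from the centre, with end-angles ±π/6.
One side contributes B₁ = (μ₀I/4πd)·2 sin(π/6) = 3.72×10⁻⁶ T.
All 6 sides add in the same direction: B = 6 × 3.72×10⁻⁶ = 2.23×10⁻⁵ T.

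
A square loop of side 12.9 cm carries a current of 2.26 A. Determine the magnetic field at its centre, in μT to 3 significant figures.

Each side is a finite straight segment at perpendicular distance d = a/(2 tan(π/4)) = 0.0645 m from the centre, with end-angles ±π/4.
One side contributes B₁ = (μ₀I/4πd)·2 sin(π/4) = 4.96×10⁻⁶ T.
All 4 sides add in the same direction: B = 4 × 4.96×10⁻⁶ = 1.98×10⁻⁵ T.

B ≈ 19.8 μT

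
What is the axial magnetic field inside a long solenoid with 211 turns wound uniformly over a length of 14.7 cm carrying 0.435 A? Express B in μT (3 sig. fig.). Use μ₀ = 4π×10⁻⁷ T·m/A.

B ≈ 785 μT

Inside a long solenoid, B = μ₀nI with n = 1435 turns/m.
B = 4π×10⁻⁷ × 1435 × 0.435 = 7.85×10⁻⁴ T.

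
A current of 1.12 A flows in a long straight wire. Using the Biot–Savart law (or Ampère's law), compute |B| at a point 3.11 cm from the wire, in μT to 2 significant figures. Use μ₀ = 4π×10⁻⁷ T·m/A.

For an infinitely long straight wire, B = μ₀I/(2πd).
B = (4π×10⁻⁷ × 1.12) / (2π × 0.0311) = 7.20×10⁻⁶ T.

B ≈ 7.2 μT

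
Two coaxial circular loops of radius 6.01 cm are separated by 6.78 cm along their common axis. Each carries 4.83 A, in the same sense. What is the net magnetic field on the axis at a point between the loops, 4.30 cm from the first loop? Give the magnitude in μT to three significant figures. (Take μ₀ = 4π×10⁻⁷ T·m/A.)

Each loop contributes B = μ₀IR²/[2(R²+z²)^(3/2)] on the axis, with z measured from that loop.
Loop 1 (z = 0.043 m): B₁ = 2.72×10⁻⁵ T. Loop 2 (z = 0.0248 m): B₂ = 3.99×10⁻⁵ T.
The fields add: B = B₁ + B₂ = 6.70×10⁻⁵ T.

B ≈ 67.0 μT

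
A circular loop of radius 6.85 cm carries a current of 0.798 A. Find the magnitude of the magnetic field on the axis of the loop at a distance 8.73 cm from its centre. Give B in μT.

On the axis of a circular loop, B = μ₀IR² / [2(R²+z²)^(3/2)].
R² + z² = (0.0685)² + (0.0873)² = 0.01231 m², and (R²+z²)^(3/2) = 1.37×10⁻³ m³.
B = (4π×10⁻⁷ × 0.798 × 0.004692) / (2 × 1.37×10⁻³) = 1.72×10⁻⁶ T.

B ≈ 1.72 μT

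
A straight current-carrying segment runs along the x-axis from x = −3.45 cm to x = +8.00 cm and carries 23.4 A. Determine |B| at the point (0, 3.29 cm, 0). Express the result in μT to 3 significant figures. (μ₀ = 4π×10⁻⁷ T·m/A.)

B ≈ 117 μT

For a finite straight segment, B = (μ₀I/4πd)(sinθ₁ + sinθ₂), where θ₁, θ₂ are the angles from the perpendicular to each end.
The perpendicular distance is d = 0.0329 m; the end-offsets along the wire are a = 0.0345 m and b = 0.08 m.
sinθ₁ = 0.0345/√(0.0345²+0.0329²) = 0.7237; sinθ₂ = 0.08/√(0.08²+0.0329²) = 0.9248.
B = (4π×10⁻⁷ × 23.4) / (4π × 0.0329) × (0.7237 + 0.9248) = 1.17×10⁻⁴ T.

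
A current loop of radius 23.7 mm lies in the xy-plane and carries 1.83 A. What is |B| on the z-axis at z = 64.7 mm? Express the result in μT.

On the axis of a circular loop, B = μ₀IR² / [2(R²+z²)^(3/2)].
R² + z² = (0.0237)² + (0.0647)² = 0.004748 m², and (R²+z²)^(3/2) = 3.27×10⁻⁴ m³.
B = (4π×10⁻⁷ × 1.83 × 0.0005617) / (2 × 3.27×10⁻⁴) = 1.97×10⁻⁶ T.

B ≈ 1.97 μT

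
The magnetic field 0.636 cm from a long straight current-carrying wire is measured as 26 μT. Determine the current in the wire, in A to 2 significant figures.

For a long straight wire B = μ₀I/(2πd), so I = 2πdB/μ₀.
I = 2π × 0.00636 × 2.60×10⁻⁵ / (4π×10⁻⁷) = 0.827 A.

I ≈ 0.83 A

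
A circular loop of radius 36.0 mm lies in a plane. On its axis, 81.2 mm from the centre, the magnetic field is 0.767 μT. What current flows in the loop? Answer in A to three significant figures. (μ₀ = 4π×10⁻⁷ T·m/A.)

I ≈ 0.660 A

On the axis of a loop, B = μ₀IR²/[2(R²+z²)^(3/2)], so I = 2B(R²+z²)^(3/2)/(μ₀R²).
R² + z² = 0.001296 + 0.006593 = 0.007889 m²; raised to 3/2 gives 7.01×10⁻⁴ m³.
I = 2 × 7.67×10⁻⁷ × 7.01×10⁻⁴ / (1.26×10⁻⁶ × 0.001296) = 0.660 A.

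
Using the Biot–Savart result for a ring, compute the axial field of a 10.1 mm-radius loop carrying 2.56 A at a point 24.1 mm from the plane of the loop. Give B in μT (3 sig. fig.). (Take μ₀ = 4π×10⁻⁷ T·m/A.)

On the axis of a circular loop, B = μ₀IR² / [2(R²+z²)^(3/2)].
R² + z² = (0.0101)² + (0.0241)² = 0.0006828 m², and (R²+z²)^(3/2) = 1.78×10⁻⁵ m³.
B = (4π×10⁻⁷ × 2.56 × 0.000102) / (2 × 1.78×10⁻⁵) = 9.20×10⁻⁶ T.

B ≈ 9.20 μT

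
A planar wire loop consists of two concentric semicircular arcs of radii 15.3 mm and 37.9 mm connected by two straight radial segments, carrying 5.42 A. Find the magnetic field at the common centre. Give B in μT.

The radial connectors point toward the centre, so dl × r̂ = 0 and they contribute nothing.
Each semicircle gives μ₀I/(4R): inner arc 1.11×10⁻⁴ T, outer arc 4.49×10⁻⁵ T.
The two arcs carry current in opposite angular senses, so their fields oppose: B = |1.11×10⁻⁴ − 4.49×10⁻⁵| = 6.64×10⁻⁵ T.

B ≈ 66.4 μT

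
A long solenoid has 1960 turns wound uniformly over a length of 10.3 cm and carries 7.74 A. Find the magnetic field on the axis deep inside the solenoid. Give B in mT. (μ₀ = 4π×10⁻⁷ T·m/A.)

Inside a long solenoid, B = μ₀nI with n = 1.903×10⁴ turns/m.
B = 4π×10⁻⁷ × 1.903×10⁴ × 7.74 = 0.185 T.

B ≈ 185 mT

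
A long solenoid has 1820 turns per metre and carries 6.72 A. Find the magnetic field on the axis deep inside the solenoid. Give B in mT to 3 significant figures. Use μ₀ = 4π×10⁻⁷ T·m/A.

Inside a long solenoid, B = μ₀nI with n = 1820 turns/m.
B = 4π×10⁻⁷ × 1820 × 6.72 = 1.54×10⁻² T.

B ≈ 15.4 mT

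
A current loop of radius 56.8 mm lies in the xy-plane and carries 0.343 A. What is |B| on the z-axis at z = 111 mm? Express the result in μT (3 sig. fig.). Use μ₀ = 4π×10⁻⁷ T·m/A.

B ≈ 0.359 μT

On the axis of a circular loop, B = μ₀IR² / [2(R²+z²)^(3/2)].
R² + z² = (0.0568)² + (0.111)² = 0.01555 m², and (R²+z²)^(3/2) = 1.94×10⁻³ m³.
B = (4π×10⁻⁷ × 0.343 × 0.003226) / (2 × 1.94×10⁻³) = 3.59×10⁻⁷ T.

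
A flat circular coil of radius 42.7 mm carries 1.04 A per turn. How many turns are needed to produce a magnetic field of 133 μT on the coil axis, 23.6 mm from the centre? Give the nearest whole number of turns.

N = 13

For an N-turn coil, B = Nμ₀IR²/[2(R²+z²)^(3/2)]. A single turn gives B₁ = 1.03×10⁻⁵ T with R = 0.0427 m, z = 0.0236 m.
N = B/B₁ = 1.33×10⁻⁴ / 1.03×10⁻⁵ = 12.96.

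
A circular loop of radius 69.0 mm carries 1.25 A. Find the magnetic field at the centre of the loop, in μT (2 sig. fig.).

B ≈ 11 μT

At the centre of a circular loop the Biot–Savart law gives B = μ₀I/(2R).
B = (4π×10⁻⁷ × 1.25) / (2 × 0.069) = 1.14×10⁻⁵ T.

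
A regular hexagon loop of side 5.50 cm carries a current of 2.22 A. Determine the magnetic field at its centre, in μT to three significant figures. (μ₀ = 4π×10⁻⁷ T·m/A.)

Each side is a finite straight segment at perpendicular distance d = a/(2 tan(π/6)) = 0.04763 m from the centre, with end-angles ±π/6.
One side contributes B₁ = (μ₀I/4πd)·2 sin(π/6) = 4.66×10⁻⁶ T.
All 6 sides add in the same direction: B = 6 × 4.66×10⁻⁶ = 2.80×10⁻⁵ T.

B ≈ 28.0 μT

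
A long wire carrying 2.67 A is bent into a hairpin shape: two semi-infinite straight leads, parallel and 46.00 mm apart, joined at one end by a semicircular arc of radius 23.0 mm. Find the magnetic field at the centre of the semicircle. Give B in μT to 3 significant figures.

B ≈ 59.7 μT

The semicircular arc contributes B_arc = μ₀I·π/(4πR) = μ₀I/(4R) = 3.65×10⁻⁵ T.
Each semi-infinite lead is at perpendicular distance R = 0.023 m from the centre, with the perpendicular foot at its near end, so it contributes μ₀I/(4πR); both point the same way, together 2.32×10⁻⁵ T.
Arc and leads all point the same direction: B = 3.65×10⁻⁵ + 2.32×10⁻⁵ = 5.97×10⁻⁵ T.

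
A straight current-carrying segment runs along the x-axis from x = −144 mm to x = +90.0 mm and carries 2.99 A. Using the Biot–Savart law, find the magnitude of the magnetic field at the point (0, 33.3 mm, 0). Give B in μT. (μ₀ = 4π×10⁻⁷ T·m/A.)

For a finite straight segment, B = (μ₀I/4πd)(sinθ₁ + sinθ₂), where θ₁, θ₂ are the angles from the perpendicular to each end.
The perpendicular distance is d = 0.0333 m; the end-offsets along the wire are a = 0.144 m and b = 0.09 m.
sinθ₁ = 0.144/√(0.144²+0.0333²) = 0.9743; sinθ₂ = 0.09/√(0.09²+0.0333²) = 0.9379.
B = (4π×10⁻⁷ × 2.99) / (4π × 0.0333) × (0.9743 + 0.9379) = 1.72×10⁻⁵ T.

B ≈ 17.2 μT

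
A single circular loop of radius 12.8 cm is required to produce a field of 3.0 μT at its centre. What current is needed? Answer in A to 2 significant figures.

At the centre of a circular loop B = μ₀I/(2R), so I = 2RB/μ₀.
With R = 0.128 m, I = 2 × 0.128 × 3.00×10⁻⁶ / (4π×10⁻⁷) = 0.611 A.

I ≈ 0.61 A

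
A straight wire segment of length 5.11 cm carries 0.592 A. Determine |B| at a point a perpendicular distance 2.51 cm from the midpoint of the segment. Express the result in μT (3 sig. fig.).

B ≈ 3.37 μT

For a finite straight segment, B = (μ₀I/4πd)(sinθ₁ + sinθ₂), where θ₁, θ₂ are the angles from the perpendicular to each end.
The perpendicular from the point meets the wire at its midpoint, so each end is L/2 = 0.02555 m away along the wire.
sinθ₁ = 0.02555/√(0.02555²+0.0251²) = 0.7134; sinθ₂ = 0.02555/√(0.02555²+0.0251²) = 0.7134.
B = (4π×10⁻⁷ × 0.592) / (4π × 0.0251) × (0.7134 + 0.7134) = 3.37×10⁻⁶ T.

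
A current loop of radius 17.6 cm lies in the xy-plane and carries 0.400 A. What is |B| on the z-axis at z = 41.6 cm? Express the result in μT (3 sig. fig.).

On the axis of a circular loop, B = μ₀IR² / [2(R²+z²)^(3/2)].
R² + z² = (0.176)² + (0.416)² = 0.204 m², and (R²+z²)^(3/2) = 9.22×10⁻² m³.
B = (4π×10⁻⁷ × 0.400 × 0.03098) / (2 × 9.22×10⁻²) = 8.45×10⁻⁸ T.

B ≈ 0.0845 μT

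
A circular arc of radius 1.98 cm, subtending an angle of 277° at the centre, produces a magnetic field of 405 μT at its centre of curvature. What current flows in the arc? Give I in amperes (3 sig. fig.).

For a circular arc, B = μ₀Iφ/(4πR) with φ in radians; here φ = 4.835 rad.
So I = 4πRB/(μ₀φ) = 4π × 0.0198 × 4.05×10⁻⁴ / (4π×10⁻⁷ × 4.835) = 16.6 A.

I ≈ 16.6 A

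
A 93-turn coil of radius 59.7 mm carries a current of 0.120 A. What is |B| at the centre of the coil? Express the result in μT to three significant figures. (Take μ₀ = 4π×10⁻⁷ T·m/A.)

For an N-turn flat coil, B = Nμ₀I/(2R) with R = 0.0597 m.
B = 93 × 1.26×10⁻⁶ T = 1.17×10⁻⁴ T.

B ≈ 117 μT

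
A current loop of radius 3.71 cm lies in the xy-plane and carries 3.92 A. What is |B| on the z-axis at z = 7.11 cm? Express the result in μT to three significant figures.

B ≈ 6.57 μT

On the axis of a circular loop, B = μ₀IR² / [2(R²+z²)^(3/2)].
R² + z² = (0.0371)² + (0.0711)² = 0.006432 m², and (R²+z²)^(3/2) = 5.16×10⁻⁴ m³.
B = (4π×10⁻⁷ × 3.92 × 0.001376) / (2 × 5.16×10⁻⁴) = 6.57×10⁻⁶ T.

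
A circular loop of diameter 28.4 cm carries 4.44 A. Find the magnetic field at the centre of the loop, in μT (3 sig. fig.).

B ≈ 19.6 μT

At the centre of a circular loop the Biot–Savart law gives B = μ₀I/(2R) (so R = 0.142 m).
B = (4π×10⁻⁷ × 4.44) / (2 × 0.142) = 1.96×10⁻⁵ T.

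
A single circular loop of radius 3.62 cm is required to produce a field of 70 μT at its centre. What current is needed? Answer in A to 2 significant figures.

I ≈ 4.0 A

At the centre of a circular loop B = μ₀I/(2R), so I = 2RB/μ₀.
With R = 0.0362 m, I = 2 × 0.0362 × 7.00×10⁻⁵ / (4π×10⁻⁷) = 4.03 A.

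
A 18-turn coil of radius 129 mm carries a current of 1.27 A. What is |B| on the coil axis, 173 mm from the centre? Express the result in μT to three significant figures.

B ≈ 23.8 μT

For an N-turn flat coil, B = Nμ₀IR²/[2(R²+z²)^(3/2)] with R = 0.129 m, z = 0.173 m.
B = 18 × 1.32×10⁻⁶ T = 2.38×10⁻⁵ T.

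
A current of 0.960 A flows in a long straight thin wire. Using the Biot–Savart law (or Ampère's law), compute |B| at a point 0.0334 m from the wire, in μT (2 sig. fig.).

For an infinitely long straight wire, B = μ₀I/(2πd).
B = (4π×10⁻⁷ × 0.960) / (2π × 0.0334) = 5.75×10⁻⁶ T.

B ≈ 5.7 μT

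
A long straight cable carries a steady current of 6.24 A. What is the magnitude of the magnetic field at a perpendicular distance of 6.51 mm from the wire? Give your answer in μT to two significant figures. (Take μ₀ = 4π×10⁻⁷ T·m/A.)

For an infinitely long straight wire, B = μ₀I/(2πd).
B = (4π×10⁻⁷ × 6.24) / (2π × 0.00651) = 1.92×10⁻⁴ T.

B ≈ 190 μT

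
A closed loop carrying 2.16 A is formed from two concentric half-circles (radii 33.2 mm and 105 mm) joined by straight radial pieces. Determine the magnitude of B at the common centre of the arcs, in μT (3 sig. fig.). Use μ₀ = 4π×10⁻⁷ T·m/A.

The radial connectors point toward the centre, so dl × r̂ = 0 and they contribute nothing.
Each semicircle gives μ₀I/(4R): inner arc 2.04×10⁻⁵ T, outer arc 6.46×10⁻⁶ T.
The two arcs carry current in opposite angular senses, so their fields oppose: B = |2.04×10⁻⁵ − 6.46×10⁻⁶| = 1.40×10⁻⁵ T.

B ≈ 14.0 μT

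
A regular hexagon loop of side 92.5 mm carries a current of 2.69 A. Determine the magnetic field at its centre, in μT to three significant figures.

B ≈ 20.1 μT

Each side is a finite straight segment at perpendicular distance d = a/(2 tan(π/6)) = 0.08011 m from the centre, with end-angles ±π/6.
One side contributes B₁ = (μ₀I/4πd)·2 sin(π/6) = 3.36×10⁻⁶ T.
All 6 sides add in the same direction: B = 6 × 3.36×10⁻⁶ = 2.01×10⁻⁵ T.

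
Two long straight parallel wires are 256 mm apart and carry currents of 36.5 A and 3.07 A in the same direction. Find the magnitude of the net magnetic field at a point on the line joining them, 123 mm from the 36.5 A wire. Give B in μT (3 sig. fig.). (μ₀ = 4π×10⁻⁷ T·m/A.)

Each long wire gives B = μ₀I/(2πd). Distances are d₁ = 0.123 m and d₂ = 0.133 m.
B₁ = 5.93×10⁻⁵ T, B₂ = 4.62×10⁻⁶ T.
Between parallel currents the two contributions point in opposite directions, so they subtract. B = |B₁ − B₂| = |5.93×10⁻⁵ − 4.62×10⁻⁶| = 5.47×10⁻⁵ T.

B ≈ 54.7 μT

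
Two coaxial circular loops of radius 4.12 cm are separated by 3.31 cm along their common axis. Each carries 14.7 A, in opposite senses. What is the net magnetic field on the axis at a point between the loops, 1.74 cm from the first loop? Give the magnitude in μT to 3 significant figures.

B ≈ 7.66 μT

Each loop contributes B = μ₀IR²/[2(R²+z²)^(3/2)] on the axis, with z measured from that loop.
Loop 1 (z = 0.0174 m): B₁ = 1.75×10⁻⁴ T. Loop 2 (z = 0.0157 m): B₂ = 1.83×10⁻⁴ T.
The fields oppose: B = |B₁ − B₂| = 7.66×10⁻⁶ T.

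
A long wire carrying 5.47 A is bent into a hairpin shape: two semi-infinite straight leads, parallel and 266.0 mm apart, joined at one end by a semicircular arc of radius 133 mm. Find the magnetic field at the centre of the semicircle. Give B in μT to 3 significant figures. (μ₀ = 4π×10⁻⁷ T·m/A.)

The semicircular arc contributes B_arc = μ₀I·π/(4πR) = μ₀I/(4R) = 1.29×10⁻⁵ T.
Each semi-infinite lead is at perpendicular distance R = 0.133 m from the centre, with the perpendicular foot at its near end, so it contributes μ₀I/(4πR); both point the same way, together 8.23×10⁻⁶ T.
Arc and leads all point the same direction: B = 1.29×10⁻⁵ + 8.23×10⁻⁶ = 2.11×10⁻⁵ T.

B ≈ 21.1 μT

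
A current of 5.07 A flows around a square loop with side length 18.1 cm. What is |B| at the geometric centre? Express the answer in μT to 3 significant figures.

Each side is a finite straight segment at perpendicular distance d = a/(2 tan(π/4)) = 0.0905 m from the centre, with end-angles ±π/4.
One side contributes B₁ = (μ₀I/4πd)·2 sin(π/4) = 7.92×10⁻⁶ T.
All 4 sides add in the same direction: B = 4 × 7.92×10⁻⁶ = 3.17×10⁻⁵ T.

B ≈ 31.7 μT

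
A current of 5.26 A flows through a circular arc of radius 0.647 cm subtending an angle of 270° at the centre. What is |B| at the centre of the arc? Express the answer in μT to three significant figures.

B ≈ 383 μT

The Biot–Savart field of a circular arc at its centre is B = μ₀Iφ/(4πR), with φ = 4.712 rad.
B = (4π×10⁻⁷ × 5.26 × 4.712) / (4π × 0.00647) = 3.83×10⁻⁴ T.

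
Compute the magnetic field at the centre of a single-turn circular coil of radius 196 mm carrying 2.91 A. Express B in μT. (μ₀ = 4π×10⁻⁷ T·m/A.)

At the centre of a circular loop the Biot–Savart law gives B = μ₀I/(2R).
B = (4π×10⁻⁷ × 2.91) / (2 × 0.196) = 9.33×10⁻⁶ T.

B ≈ 9.33 μT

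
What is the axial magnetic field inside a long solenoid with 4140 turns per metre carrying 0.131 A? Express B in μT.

Inside a long solenoid, B = μ₀nI with n = 4140 turns/m.
B = 4π×10⁻⁷ × 4140 × 0.131 = 6.82×10⁻⁴ T.

B ≈ 682 μT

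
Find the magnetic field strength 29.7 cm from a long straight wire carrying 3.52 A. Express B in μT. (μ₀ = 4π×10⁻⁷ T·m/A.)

B ≈ 2.37 μT

For an infinitely long straight wire, B = μ₀I/(2πd).
B = (4π×10⁻⁷ × 3.52) / (2π × 0.297) = 2.37×10⁻⁶ T.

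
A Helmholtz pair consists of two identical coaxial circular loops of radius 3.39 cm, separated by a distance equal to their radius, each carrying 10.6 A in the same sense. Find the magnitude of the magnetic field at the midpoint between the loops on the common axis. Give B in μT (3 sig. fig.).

Each loop contributes B = μ₀IR²/[2(R²+z²)^(3/2)] on the axis, with z measured from that loop.
Loop 1 (z = 0.01695 m): B₁ = 1.41×10⁻⁴ T. Loop 2 (z = 0.01695 m): B₂ = 1.41×10⁻⁴ T.
The fields add: B = B₁ + B₂ = 2.81×10⁻⁴ T.

B ≈ 281 μT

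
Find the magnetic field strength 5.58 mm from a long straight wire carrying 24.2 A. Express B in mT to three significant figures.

B ≈ 0.867 mT

For an infinitely long straight wire, B = μ₀I/(2πd).
B = (4π×10⁻⁷ × 24.2) / (2π × 0.00558) = 8.67×10⁻⁴ T.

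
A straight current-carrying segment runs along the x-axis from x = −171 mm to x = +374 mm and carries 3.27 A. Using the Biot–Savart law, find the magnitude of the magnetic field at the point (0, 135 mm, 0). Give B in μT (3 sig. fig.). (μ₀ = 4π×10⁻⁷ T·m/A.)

For a finite straight segment, B = (μ₀I/4πd)(sinθ₁ + sinθ₂), where θ₁, θ₂ are the angles from the perpendicular to each end.
The perpendicular distance is d = 0.135 m; the end-offsets along the wire are a = 0.171 m and b = 0.374 m.
sinθ₁ = 0.171/√(0.171²+0.135²) = 0.7849; sinθ₂ = 0.374/√(0.374²+0.135²) = 0.9406.
B = (4π×10⁻⁷ × 3.27) / (4π × 0.135) × (0.7849 + 0.9406) = 4.18×10⁻⁶ T.

B ≈ 4.18 μT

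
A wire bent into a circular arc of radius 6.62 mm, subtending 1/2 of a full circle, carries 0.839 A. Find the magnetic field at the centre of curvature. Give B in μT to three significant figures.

The Biot–Savart field of a circular arc at its centre is B = μ₀Iφ/(4πR), with φ = 3.142 rad.
B = (4π×10⁻⁷ × 0.839 × 3.142) / (4π × 0.00662) = 3.98×10⁻⁵ T.

B ≈ 39.8 μT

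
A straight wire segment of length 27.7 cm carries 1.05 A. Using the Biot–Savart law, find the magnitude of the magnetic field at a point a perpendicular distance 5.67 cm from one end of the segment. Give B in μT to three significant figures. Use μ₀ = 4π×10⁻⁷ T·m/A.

B ≈ 1.81 μT

For a finite straight segment, B = (μ₀I/4πd)(sinθ₁ + sinθ₂), where θ₁, θ₂ are the angles from the perpendicular to each end.
The perpendicular foot is at one end, so the two end-offsets along the wire are 0 and L = 0.277 m.
sinθ₁ = 0/√(0²+0.0567²) = 0.0000; sinθ₂ = 0.277/√(0.277²+0.0567²) = 0.9797.
B = (4π×10⁻⁷ × 1.05) / (4π × 0.0567) × (0.0000 + 0.9797) = 1.81×10⁻⁶ T.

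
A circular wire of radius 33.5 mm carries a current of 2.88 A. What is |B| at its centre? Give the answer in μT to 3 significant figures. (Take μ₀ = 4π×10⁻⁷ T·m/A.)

B ≈ 54.0 μT

At the centre of a circular loop the Biot–Savart law gives B = μ₀I/(2R).
B = (4π×10⁻⁷ × 2.88) / (2 × 0.0335) = 5.40×10⁻⁵ T.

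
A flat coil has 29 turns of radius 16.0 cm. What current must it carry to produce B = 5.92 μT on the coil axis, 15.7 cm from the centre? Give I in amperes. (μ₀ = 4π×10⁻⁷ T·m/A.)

I ≈ 0.143 A

For an N-turn coil, B = Nμ₀IR²/[2(R²+z²)^(3/2)] with R = 0.16 m, z = 0.157 m, so I = 2B(R²+z²)^(3/2)/(Nμ₀R²) = 2 × 5.92×10⁻⁶ × 1.13×10⁻² / (29 × 4π×10⁻⁷ × 0.0256) = 0.143 A.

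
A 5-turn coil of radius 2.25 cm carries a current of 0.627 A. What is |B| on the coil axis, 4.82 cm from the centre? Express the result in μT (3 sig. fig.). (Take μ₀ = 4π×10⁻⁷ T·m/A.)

For an N-turn flat coil, B = Nμ₀IR²/[2(R²+z²)^(3/2)] with R = 0.0225 m, z = 0.0482 m.
B = 5 × 1.33×10⁻⁶ T = 6.63×10⁻⁶ T.

B ≈ 6.63 μT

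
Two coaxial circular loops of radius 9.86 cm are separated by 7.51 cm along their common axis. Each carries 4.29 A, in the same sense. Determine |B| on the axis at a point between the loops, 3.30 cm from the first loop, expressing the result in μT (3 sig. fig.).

B ≈ 44.6 μT

Each loop contributes B = μ₀IR²/[2(R²+z²)^(3/2)] on the axis, with z measured from that loop.
Loop 1 (z = 0.033 m): B₁ = 2.33×10⁻⁵ T. Loop 2 (z = 0.0421 m): B₂ = 2.13×10⁻⁵ T.
The fields add: B = B₁ + B₂ = 4.46×10⁻⁵ T.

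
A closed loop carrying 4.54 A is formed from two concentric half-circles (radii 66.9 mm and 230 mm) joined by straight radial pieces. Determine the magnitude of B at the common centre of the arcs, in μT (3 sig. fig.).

The radial connectors point toward the centre, so dl × r̂ = 0 and they contribute nothing.
Each semicircle gives μ₀I/(4R): inner arc 2.13×10⁻⁵ T, outer arc 6.20×10⁻⁶ T.
The two arcs carry current in opposite angular senses, so their fields oppose: B = |2.13×10⁻⁵ − 6.20×10⁻⁶| = 1.51×10⁻⁵ T.

B ≈ 15.1 μT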